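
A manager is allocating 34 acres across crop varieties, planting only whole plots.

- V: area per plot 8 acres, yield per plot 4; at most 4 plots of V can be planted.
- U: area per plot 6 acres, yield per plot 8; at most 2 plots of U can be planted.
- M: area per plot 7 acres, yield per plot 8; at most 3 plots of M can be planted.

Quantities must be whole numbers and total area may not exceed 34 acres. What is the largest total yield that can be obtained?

Take 2×U and 3×M: area 33 ≤ 34, yield 2·8 + 3·8 = 40.
U has the best ratio (8/6) and is taken to its limit of 2; remaining capacity is filled optimally with the others.

40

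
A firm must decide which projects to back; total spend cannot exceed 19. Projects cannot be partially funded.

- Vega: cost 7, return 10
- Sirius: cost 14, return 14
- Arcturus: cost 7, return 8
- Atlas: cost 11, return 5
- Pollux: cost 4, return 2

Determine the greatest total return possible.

20

This is a 0-1 knapsack instance.
Allowing fractional choices, the relaxed optimum would be about 23.0, but projects are indivisible.
Sirius + Pollux: cost 14 + 4 = 18 ≤ 19, return 14 + 2 = 16.
Vega + Arcturus + Pollux: cost 7 + 7 + 4 = 18 ≤ 19, return 10 + 8 + 2 = 20.
Vega + Arcturus: cost 7 + 7 = 14 ≤ 19, return 10 + 8 = 18.
Best is Vega, Arcturus, and Pollux with total return 20.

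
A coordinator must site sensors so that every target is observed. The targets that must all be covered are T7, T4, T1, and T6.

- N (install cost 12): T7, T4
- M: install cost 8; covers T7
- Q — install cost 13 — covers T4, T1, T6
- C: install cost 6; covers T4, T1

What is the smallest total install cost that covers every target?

Choose M and Q: together they cover T7, T4, T1, T6 — every target.
Total install cost: 8 + 13 = 21.

21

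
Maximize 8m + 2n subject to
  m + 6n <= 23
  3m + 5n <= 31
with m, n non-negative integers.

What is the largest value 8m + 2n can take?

80

Relaxing integrality, the LP optimum is 82.67 at (m,n) = (10.3, 0), which is not an integer point.
(m,n)=(10,0) is feasible, giving 80.
(m,n)=(9,0) is feasible, giving 72.
The best lattice point is (10,0), giving 80.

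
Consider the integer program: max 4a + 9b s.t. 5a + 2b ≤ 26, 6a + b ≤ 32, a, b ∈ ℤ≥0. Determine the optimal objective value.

(a,b)=(0,13): 5·0+2·13=26≤26, 6·0+1·13=13≤32, objective 117.
(a,b)=(0,12): 5·0+2·12=24≤26, 6·0+1·12=12≤32, objective 108.
The best lattice point is (0,13), giving 117.

117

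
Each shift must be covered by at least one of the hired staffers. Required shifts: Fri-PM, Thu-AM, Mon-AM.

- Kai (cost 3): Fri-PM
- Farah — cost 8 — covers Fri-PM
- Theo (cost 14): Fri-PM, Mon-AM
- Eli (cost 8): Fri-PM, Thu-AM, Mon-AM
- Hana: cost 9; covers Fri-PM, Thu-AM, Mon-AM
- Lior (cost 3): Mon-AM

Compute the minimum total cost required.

This is an integer covering problem.
Eli alone covers Fri-PM, Thu-AM, Mon-AM — every shift.
Total cost: 8.

8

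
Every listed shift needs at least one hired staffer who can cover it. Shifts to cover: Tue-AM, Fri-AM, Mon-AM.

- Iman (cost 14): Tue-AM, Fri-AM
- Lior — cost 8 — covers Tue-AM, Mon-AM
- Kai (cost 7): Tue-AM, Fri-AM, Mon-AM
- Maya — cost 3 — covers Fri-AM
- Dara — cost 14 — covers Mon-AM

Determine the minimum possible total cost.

Kai alone covers Tue-AM, Fri-AM, Mon-AM — every shift.
Total cost: 7.

7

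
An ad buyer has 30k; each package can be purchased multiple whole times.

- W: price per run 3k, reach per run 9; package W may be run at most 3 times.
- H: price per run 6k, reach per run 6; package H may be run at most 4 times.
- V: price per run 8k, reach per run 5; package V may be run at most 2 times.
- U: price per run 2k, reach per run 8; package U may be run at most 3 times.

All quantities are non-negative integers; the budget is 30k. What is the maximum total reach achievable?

3×W, 1×H, 1×V, and 3×U: price 29 ≤ 30, reach 3·9 + 1·6 + 1·5 + 3·8 = 62.
3×W, 2×H, and 3×U: price 27 ≤ 30, reach 3·9 + 2·6 + 3·8 = 63.
Best is 63.

63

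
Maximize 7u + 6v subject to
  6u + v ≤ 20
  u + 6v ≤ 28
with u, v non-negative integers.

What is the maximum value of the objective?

38

The continuous relaxation peaks at (2.63, 4.23) with value 43.77; rounding to a feasible lattice point costs some objective.
(u,v)=(2,4): 6·2+1·4=16≤20, 1·2+6·4=26≤28, objective 38.
(u,v)=(2,3): 6·2+1·3=15≤20, 1·2+6·3=20≤28, objective 32.
(u,v)=(1,4): 6·1+1·4=10≤20, 1·1+6·4=25≤28, objective 31.
(u,v)=(1,3): 6·1+1·3=9≤20, 1·1+6·3=19≤28, objective 25.
The best lattice point is (2,4), giving 38.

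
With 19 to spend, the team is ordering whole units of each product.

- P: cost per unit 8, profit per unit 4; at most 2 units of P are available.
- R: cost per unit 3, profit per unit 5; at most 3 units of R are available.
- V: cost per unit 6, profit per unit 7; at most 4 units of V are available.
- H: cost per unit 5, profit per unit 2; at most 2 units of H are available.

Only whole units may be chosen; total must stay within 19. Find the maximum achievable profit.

Take 2×R and 2×V: cost 18 ≤ 19, profit 2·5 + 2·7 = 24.
No other integer combination yields more.

24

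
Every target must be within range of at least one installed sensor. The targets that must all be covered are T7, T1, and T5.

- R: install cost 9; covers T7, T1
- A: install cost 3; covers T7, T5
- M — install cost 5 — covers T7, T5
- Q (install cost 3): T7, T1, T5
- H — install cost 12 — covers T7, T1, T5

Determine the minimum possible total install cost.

Q alone covers T7, T1, T5 — every target.
Total install cost: 3.
No cover costs less than 3.

3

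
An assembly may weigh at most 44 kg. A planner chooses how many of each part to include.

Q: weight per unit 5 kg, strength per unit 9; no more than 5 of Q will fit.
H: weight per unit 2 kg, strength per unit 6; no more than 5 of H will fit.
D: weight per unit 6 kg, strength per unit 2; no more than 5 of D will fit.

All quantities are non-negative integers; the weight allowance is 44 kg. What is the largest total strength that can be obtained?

Take 5×Q, 5×H, and 1×D: weight 41 ≤ 44, strength 5·9 + 5·6 + 1·2 = 77.
H has the best ratio (6/2) and is taken to its limit of 5; remaining capacity is filled optimally with the others.

77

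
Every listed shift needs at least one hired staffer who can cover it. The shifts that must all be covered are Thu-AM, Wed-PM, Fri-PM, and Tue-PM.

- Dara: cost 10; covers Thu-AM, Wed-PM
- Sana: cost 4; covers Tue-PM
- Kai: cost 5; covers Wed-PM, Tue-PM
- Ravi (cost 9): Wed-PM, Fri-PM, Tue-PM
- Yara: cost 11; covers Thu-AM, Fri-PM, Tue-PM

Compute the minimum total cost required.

16

Choose Kai and Yara: together they cover Thu-AM, Wed-PM, Fri-PM, Tue-PM — every shift.
Total cost: 5 + 11 = 16.
No cover costs less than 16.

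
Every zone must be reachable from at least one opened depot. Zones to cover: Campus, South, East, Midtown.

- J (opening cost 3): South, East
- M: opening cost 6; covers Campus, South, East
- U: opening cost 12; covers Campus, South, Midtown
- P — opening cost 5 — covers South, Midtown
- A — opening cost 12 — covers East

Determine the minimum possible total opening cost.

11

This is a weighted set-cover instance.
The greedy cost-per-new-zone heuristic would pick J, P, and M for 14, but a cheaper cover exists.
Choose M and P: together they cover Campus, South, East, Midtown — every zone.
Total opening cost: 6 + 5 = 11.
No cover costs less than 11.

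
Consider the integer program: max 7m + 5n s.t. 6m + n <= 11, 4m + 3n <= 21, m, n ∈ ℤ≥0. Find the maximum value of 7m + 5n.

35

Relaxing integrality, the LP optimum is 35.29 at (m,n) = (0.857, 5.86), which is not an integer point.
(m,n)=(0,7): 6·0+1·7=7≤11, 4·0+3·7=21≤21, objective 35.
(m,n)=(1,5): 6·1+1·5=11≤11, 4·1+3·5=19≤21, objective 32.
(m,n)=(0,6): 6·0+1·6=6≤11, 4·0+3·6=18≤21, objective 30.
(m,n)=(1,4): 6·1+1·4=10≤11, 4·1+3·4=16≤21, objective 27.
No feasible integer point exceeds 35.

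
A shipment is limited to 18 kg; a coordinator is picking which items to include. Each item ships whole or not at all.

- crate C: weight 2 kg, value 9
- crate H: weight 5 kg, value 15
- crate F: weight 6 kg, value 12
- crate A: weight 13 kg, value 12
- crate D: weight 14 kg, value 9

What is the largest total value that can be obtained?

Allowing fractional choices, the relaxed optimum would be about 40.6, but items are indivisible.
crate H + crate F: weight 5 + 6 = 11 ≤ 18, value 15 + 12 = 27.
crate C + crate H + crate F: weight 2 + 5 + 6 = 13 ≤ 18, value 9 + 15 + 12 = 36.
Best is crate C, crate H, and crate F with total value 36.

36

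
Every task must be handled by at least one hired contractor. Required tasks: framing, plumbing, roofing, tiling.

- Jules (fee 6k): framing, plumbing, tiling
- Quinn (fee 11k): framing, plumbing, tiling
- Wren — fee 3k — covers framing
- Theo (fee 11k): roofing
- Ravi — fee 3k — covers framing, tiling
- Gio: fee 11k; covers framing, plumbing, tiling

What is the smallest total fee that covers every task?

This is a weighted set-cover instance.
The greedy cost-per-new-task heuristic would pick Ravi, Jules, and Theo for 20, but a cheaper cover exists.
Choose Jules and Theo: together they cover framing, plumbing, roofing, tiling — every task.
Total fee: 6 + 11 = 17.
No cover costs less than 17.

17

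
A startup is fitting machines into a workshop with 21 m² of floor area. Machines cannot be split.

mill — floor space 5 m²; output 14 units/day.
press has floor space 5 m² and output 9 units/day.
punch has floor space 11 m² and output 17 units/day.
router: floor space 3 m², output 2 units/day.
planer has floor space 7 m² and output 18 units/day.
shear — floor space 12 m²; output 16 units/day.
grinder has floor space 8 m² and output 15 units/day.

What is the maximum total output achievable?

47

Treat it as a binary knapsack problem.
Take mill, planer, and grinder: floor space 5 + 7 + 8 = 20 ≤ 21, output 14 + 18 + 15 = 47.
No other feasible combination does better.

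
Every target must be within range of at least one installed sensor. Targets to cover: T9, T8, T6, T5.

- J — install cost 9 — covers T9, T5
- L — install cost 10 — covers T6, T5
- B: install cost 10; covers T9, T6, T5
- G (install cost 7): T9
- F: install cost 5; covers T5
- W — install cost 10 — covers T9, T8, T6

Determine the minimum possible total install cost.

15

The greedy cost-per-new-target heuristic would pick B and W for 20, but a cheaper cover exists.
Choose F and W: together they cover T9, T8, T6, T5 — every target.
Total install cost: 5 + 10 = 15.
No cover costs less than 15.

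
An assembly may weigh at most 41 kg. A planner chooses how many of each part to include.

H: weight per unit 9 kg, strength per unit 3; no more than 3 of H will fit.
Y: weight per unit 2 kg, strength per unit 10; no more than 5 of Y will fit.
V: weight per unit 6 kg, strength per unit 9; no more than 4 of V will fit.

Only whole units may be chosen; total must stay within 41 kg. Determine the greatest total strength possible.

86

Y has the best ratio (10/2); taking only Y gives at most 5×10 = 50 (stopped by the supply cap of 5).
Mixing does better — 5×Y and 4×V: weight 34 ≤ 41, strength 5·10 + 4·9 = 86.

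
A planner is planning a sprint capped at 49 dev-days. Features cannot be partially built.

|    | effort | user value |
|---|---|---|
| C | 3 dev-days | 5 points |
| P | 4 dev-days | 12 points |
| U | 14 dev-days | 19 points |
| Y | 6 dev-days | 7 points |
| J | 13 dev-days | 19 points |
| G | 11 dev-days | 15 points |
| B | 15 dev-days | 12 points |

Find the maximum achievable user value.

C + P + U + J + G: effort 3 + 4 + 14 + 13 + 11 = 45 ≤ 49, user value 5 + 12 + 19 + 19 + 15 = 70.
C + P + U + J + B: effort 3 + 4 + 14 + 13 + 15 = 49 ≤ 49, user value 5 + 12 + 19 + 19 + 12 = 67.
P + U + Y + J + G: effort 4 + 14 + 6 + 13 + 11 = 48 ≤ 49, user value 12 + 19 + 7 + 19 + 15 = 72.
Best is P, U, Y, J, and G with total user value 72.

72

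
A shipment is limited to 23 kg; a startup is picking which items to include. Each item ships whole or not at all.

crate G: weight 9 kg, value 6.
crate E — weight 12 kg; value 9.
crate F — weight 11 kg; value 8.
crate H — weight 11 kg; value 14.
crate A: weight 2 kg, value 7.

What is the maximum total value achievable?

27

This is a 0-1 knapsack instance.
Allowing fractional choices, the relaxed optimum would be about 28.5, but items are indivisible.
crate E + crate H: weight 12 + 11 = 23 ≤ 23, value 9 + 14 = 23.
crate G + crate H + crate A: weight 9 + 11 + 2 = 22 ≤ 23, value 6 + 14 + 7 = 27.
crate F + crate H: weight 11 + 11 = 22 ≤ 23, value 8 + 14 = 22.
Best is crate G, crate H, and crate A with total value 27.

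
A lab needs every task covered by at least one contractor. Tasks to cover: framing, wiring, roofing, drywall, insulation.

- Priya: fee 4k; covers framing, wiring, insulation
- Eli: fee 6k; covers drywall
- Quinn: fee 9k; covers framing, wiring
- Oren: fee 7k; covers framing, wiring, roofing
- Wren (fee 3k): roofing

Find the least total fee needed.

13

Choose Priya, Eli, and Wren: together they cover framing, wiring, roofing, drywall, insulation — every task.
Total fee: 4 + 6 + 3 = 13.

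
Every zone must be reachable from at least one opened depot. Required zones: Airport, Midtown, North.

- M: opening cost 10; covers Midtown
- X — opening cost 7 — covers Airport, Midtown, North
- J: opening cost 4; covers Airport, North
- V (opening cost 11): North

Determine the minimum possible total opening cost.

X alone covers Airport, Midtown, North — every zone.
Total opening cost: 7.

7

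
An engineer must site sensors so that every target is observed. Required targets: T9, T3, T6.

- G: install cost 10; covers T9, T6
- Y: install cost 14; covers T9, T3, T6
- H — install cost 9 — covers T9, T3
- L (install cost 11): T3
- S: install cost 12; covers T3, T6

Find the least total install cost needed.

14

The greedy cost-per-new-target heuristic would pick H and G for 19, but a cheaper cover exists.
Y alone covers T9, T3, T6 — every target.
Total install cost: 14.
No cover costs less than 14.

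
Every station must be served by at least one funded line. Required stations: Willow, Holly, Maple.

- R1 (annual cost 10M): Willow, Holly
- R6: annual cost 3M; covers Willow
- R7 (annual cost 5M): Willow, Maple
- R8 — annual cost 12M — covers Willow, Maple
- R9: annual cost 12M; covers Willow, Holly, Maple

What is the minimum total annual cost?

This is an integer covering problem.
R9 alone covers Willow, Holly, Maple — every station.
Total annual cost: 12.

12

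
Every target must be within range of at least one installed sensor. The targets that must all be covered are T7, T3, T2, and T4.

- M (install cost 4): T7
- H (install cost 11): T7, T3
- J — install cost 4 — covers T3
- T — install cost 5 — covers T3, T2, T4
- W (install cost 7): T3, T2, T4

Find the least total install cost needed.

9

Choose M and T: together they cover T7, T3, T2, T4 — every target.
Total install cost: 4 + 5 = 9.
No cover costs less than 9.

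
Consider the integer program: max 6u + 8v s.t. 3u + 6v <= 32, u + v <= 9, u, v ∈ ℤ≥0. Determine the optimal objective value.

(u,v)=(8,1) is feasible, giving 56.
(u,v)=(9,0) is feasible, giving 54.
(u,v)=(6,2) is feasible, giving 52.
(u,v)=(7,1) is feasible, giving 50.
No feasible integer point exceeds 56.

56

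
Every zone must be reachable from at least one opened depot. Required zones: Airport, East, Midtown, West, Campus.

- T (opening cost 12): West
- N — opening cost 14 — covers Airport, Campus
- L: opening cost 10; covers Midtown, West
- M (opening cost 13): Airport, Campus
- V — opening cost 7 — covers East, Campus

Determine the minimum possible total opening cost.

30

Choose L, M, and V: together they cover Airport, East, Midtown, West, Campus — every zone.
Total opening cost: 10 + 13 + 7 = 30.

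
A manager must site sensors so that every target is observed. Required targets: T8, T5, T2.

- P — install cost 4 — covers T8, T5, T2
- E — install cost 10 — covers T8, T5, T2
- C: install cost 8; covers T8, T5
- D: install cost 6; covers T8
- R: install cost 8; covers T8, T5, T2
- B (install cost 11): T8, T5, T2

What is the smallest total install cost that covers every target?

P alone covers T8, T5, T2 — every target.
Total install cost: 4.
No cover costs less than 4.

4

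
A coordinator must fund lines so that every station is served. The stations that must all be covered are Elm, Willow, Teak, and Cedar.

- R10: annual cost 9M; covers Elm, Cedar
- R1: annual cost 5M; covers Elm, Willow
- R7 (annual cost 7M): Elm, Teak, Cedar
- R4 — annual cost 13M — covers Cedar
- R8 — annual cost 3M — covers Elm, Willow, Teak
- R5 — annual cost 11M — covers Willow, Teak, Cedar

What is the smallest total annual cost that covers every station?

10

This is a weighted set-cover instance.
Choose R7 and R8: together they cover Elm, Willow, Teak, Cedar — every station.
Total annual cost: 7 + 3 = 10.
No cover costs less than 10.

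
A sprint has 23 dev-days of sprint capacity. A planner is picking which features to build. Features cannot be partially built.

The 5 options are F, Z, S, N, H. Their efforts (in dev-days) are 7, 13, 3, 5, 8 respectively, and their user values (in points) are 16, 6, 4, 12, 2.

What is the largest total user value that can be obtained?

34

Allowing fractional choices, the relaxed optimum would be about 35.7, but features are indivisible.
F + N + H: effort 7 + 5 + 8 = 20 ≤ 23, user value 16 + 12 + 2 = 30.
F + S + N + H: effort 7 + 3 + 5 + 8 = 23 ≤ 23, user value 16 + 4 + 12 + 2 = 34.
F + S + N: effort 7 + 3 + 5 = 15 ≤ 23, user value 16 + 4 + 12 = 32.
Best is F, S, N, and H with total user value 34.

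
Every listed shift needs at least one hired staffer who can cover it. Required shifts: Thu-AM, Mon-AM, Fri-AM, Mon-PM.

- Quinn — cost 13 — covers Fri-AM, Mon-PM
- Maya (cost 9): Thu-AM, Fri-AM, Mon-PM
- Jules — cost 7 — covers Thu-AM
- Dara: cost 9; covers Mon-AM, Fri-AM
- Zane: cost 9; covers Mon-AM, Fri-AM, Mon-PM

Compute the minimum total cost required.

16

This is a weighted set-cover instance.
Choose Jules and Zane: together they cover Thu-AM, Mon-AM, Fri-AM, Mon-PM — every shift.
Total cost: 7 + 9 = 16.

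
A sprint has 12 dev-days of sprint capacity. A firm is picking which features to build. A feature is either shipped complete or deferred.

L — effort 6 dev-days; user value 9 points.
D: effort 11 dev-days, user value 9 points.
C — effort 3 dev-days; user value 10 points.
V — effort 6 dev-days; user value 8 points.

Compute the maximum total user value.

This is an integer program with binary decision variables.
Allowing fractional choices, the relaxed optimum would be about 23.0, but features are indivisible.
C + V: effort 3 + 6 = 9 ≤ 12, user value 10 + 8 = 18.
L + C: effort 6 + 3 = 9 ≤ 12, user value 9 + 10 = 19.
Best is L and C with total user value 19.

19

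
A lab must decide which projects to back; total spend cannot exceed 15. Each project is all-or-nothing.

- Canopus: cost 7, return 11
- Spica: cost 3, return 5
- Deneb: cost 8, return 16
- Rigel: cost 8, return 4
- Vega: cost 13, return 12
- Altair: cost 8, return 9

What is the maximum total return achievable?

Spica + Deneb: cost 3 + 8 = 11 ≤ 15, return 5 + 16 = 21.
Canopus + Deneb: cost 7 + 8 = 15 ≤ 15, return 11 + 16 = 27.
Best is Canopus and Deneb with total return 27.

27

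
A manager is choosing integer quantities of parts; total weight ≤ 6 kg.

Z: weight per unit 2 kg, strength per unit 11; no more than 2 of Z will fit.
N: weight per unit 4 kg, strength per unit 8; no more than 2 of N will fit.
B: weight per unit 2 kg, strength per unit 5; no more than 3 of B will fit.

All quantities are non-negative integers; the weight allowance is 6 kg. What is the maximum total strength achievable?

27

Z has the best ratio (11/2); taking only Z gives at most 2×11 = 22 (stopped by the supply cap of 2).
Mixing does better — 2×Z and 1×B: weight 6 ≤ 6, strength 2·11 + 1·5 = 27.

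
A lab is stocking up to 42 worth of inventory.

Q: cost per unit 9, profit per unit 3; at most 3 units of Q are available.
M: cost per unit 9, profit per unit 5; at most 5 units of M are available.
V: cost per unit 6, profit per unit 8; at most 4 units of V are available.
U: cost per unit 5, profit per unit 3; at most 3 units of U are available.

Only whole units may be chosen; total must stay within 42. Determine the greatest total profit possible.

This is a bounded integer knapsack.
4×V and 3×U: cost 39 ≤ 42, profit 4·8 + 3·3 = 41.
2×M and 4×V: cost 42 ≤ 42, profit 2·5 + 4·8 = 42.
Best is 42.

42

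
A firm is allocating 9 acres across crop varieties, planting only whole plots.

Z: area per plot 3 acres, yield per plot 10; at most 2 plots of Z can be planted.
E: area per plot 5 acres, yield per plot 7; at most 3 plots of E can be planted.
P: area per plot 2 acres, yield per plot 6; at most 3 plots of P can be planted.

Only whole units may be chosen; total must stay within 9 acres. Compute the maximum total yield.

This is a bounded integer knapsack.
Z has the best ratio (10/3); taking only Z gives at most 2×10 = 20 (stopped by the supply cap of 2).
Mixing does better — 1×Z and 3×P: area 9 ≤ 9, yield 1·10 + 3·6 = 28.

28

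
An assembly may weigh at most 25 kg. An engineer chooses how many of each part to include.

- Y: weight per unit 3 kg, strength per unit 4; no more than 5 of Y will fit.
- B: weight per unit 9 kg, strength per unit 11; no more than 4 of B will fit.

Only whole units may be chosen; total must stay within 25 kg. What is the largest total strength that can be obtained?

5×Y and 1×B: weight 24 ≤ 25, strength 5·4 + 1·11 = 31.
2×Y and 2×B: weight 24 ≤ 25, strength 2·4 + 2·11 = 30.
Best is 31.

31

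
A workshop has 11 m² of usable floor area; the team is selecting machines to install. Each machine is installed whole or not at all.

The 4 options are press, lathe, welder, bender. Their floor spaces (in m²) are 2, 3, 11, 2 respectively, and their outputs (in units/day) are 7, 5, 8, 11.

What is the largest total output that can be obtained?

Take press, lathe, and bender: floor space 2 + 3 + 2 = 7 ≤ 11, output 7 + 5 + 11 = 23.
No other feasible combination does better.

23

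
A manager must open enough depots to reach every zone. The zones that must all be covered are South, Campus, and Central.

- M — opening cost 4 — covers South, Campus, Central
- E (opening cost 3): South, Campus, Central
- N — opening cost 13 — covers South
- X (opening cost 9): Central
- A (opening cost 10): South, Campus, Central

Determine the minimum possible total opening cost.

This is a weighted set-cover instance.
E alone covers South, Campus, Central — every zone.
Total opening cost: 3.
No cover costs less than 3.

3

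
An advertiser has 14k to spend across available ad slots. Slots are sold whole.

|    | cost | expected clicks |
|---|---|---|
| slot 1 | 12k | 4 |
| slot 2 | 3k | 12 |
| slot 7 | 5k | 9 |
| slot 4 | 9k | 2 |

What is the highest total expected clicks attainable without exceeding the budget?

This is a 0-1 knapsack instance.
Allowing fractional choices, the relaxed optimum would be about 23.0, but ad slots are indivisible.
slot 2 + slot 7: cost 3 + 5 = 8 ≤ 14, expected clicks 12 + 9 = 21.
slot 2 + slot 4: cost 3 + 9 = 12 ≤ 14, expected clicks 12 + 2 = 14.
Best is slot 2 and slot 7 with total expected clicks 21.

21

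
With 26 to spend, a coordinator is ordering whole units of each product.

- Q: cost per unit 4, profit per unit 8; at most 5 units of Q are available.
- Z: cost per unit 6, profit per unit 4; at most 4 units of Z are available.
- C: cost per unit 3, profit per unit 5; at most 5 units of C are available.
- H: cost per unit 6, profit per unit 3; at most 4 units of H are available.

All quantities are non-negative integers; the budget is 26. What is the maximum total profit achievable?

Take 5×Q and 2×C: cost 26 ≤ 26, profit 5·8 + 2·5 = 50.
Q has the best ratio (8/4) and is taken to its limit of 5; remaining capacity is filled optimally with the others.

50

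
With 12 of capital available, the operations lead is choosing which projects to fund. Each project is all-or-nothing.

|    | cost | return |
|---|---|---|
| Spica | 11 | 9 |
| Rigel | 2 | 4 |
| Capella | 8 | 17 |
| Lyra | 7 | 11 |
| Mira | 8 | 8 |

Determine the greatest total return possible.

21

Take Rigel and Capella: cost 2 + 8 = 10 ≤ 12, return 4 + 17 = 21.
No other feasible combination does better.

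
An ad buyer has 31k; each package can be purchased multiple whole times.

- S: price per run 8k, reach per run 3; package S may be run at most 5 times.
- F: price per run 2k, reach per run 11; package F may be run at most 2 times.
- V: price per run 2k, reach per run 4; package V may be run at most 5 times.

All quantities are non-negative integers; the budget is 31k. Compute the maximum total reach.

Take 2×S, 2×F, and 5×V: price 30 ≤ 31, reach 2·3 + 2·11 + 5·4 = 48.
F has the best ratio (11/2) and is taken to its limit of 2; remaining capacity is filled optimally with the others.

48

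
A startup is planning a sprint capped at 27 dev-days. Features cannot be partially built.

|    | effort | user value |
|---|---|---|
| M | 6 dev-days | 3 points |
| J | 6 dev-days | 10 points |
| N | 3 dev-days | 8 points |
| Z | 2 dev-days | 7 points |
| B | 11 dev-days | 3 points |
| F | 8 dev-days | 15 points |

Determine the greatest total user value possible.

43

M + J + N + F: effort 6 + 6 + 3 + 8 = 23 ≤ 27, user value 3 + 10 + 8 + 15 = 36.
M + J + N + Z + F: effort 6 + 6 + 3 + 2 + 8 = 25 ≤ 27, user value 3 + 10 + 8 + 7 + 15 = 43.
J + N + Z + F: effort 6 + 3 + 2 + 8 = 19 ≤ 27, user value 10 + 8 + 7 + 15 = 40.
Best is M, J, N, Z, and F with total user value 43.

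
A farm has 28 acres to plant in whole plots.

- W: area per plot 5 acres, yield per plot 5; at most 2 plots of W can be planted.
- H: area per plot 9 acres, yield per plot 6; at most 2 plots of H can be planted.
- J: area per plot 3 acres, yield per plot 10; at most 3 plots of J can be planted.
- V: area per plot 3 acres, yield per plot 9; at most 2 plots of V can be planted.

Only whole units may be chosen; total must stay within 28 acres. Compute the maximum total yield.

2×W, 3×J, and 2×V: area 25 ≤ 28, yield 2·5 + 3·10 + 2·9 = 58.
1×H, 3×J, and 2×V: area 24 ≤ 28, yield 1·6 + 3·10 + 2·9 = 54.
Best is 58.

58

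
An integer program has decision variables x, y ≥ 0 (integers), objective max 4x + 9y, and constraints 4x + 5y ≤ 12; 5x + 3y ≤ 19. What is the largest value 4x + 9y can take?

18

Relaxing integrality, the LP optimum is 21.60 at (x,y) = (0, 2.4), which is not an integer point.
(x,y)=(0,2) is feasible, giving 18.
(x,y)=(1,1) is feasible, giving 13.
(x,y)=(0,1) is feasible, giving 9.
Maximum is 18 at (x,y)=(0,2).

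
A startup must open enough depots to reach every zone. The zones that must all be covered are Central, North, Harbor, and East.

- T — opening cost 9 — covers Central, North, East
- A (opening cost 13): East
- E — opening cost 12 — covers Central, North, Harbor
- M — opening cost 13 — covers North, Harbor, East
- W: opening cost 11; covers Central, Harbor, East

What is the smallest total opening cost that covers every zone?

Choose T and W: together they cover Central, North, Harbor, East — every zone.
Total opening cost: 9 + 11 = 20.
No cover costs less than 20.

20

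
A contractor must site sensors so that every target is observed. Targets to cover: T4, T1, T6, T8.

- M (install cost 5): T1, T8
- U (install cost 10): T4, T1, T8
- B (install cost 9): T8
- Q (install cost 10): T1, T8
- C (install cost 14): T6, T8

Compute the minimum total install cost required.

Choose U and C: together they cover T4, T1, T6, T8 — every target.
Total install cost: 10 + 14 = 24.

24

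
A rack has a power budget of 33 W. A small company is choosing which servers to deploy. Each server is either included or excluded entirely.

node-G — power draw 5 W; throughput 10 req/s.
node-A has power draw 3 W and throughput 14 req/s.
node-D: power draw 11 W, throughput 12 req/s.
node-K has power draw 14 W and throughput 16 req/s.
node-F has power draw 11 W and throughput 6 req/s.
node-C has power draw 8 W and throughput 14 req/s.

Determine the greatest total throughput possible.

54

This is an integer program with binary decision variables.
Take node-G, node-A, node-K, and node-C: power draw 5 + 3 + 14 + 8 = 30 ≤ 33, throughput 10 + 14 + 16 + 14 = 54.
No other feasible combination does better.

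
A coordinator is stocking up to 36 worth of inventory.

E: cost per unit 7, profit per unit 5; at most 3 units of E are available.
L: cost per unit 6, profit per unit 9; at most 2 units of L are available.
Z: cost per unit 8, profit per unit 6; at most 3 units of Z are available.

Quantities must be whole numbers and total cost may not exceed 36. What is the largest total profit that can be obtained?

36

Take 2×L and 3×Z: cost 36 ≤ 36, profit 2·9 + 3·6 = 36.
L has the best ratio (9/6) and is taken to its limit of 2; remaining capacity is filled optimally with the others.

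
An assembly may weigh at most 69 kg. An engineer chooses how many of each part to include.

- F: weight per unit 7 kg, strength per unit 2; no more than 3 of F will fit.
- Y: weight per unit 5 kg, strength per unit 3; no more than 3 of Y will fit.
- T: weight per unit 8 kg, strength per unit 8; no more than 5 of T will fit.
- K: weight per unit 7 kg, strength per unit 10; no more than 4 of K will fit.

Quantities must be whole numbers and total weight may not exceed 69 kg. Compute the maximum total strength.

80

This is a bounded integer knapsack.
K has the best ratio (10/7); taking only K gives at most 4×10 = 40 (stopped by the supply cap of 4).
Mixing does better — 5×T and 4×K: weight 68 ≤ 69, strength 5·8 + 4·10 = 80.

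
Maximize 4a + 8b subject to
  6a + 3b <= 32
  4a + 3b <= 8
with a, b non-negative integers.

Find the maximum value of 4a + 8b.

16

(a,b)=(0,2): 6·0+3·2=6≤32, 4·0+3·2=6≤8, objective 16.
(a,b)=(1,1): 6·1+3·1=9≤32, 4·1+3·1=7≤8, objective 12.
(a,b)=(0,1): 6·0+3·1=3≤32, 4·0+3·1=3≤8, objective 8.
The best lattice point is (0,2), giving 16.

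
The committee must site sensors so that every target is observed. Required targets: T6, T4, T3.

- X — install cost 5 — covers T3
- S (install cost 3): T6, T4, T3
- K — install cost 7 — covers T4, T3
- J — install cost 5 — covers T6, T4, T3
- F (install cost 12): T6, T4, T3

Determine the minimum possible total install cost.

3

This is an integer covering problem.
S alone covers T6, T4, T3 — every target.
Total install cost: 3.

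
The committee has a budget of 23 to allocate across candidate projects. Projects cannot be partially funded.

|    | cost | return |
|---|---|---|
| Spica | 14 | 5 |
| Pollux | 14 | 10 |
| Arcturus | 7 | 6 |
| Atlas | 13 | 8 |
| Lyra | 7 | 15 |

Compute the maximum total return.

Pollux + Lyra: cost 14 + 7 = 21 ≤ 23, return 10 + 15 = 25.
Arcturus + Lyra: cost 7 + 7 = 14 ≤ 23, return 6 + 15 = 21.
Atlas + Lyra: cost 13 + 7 = 20 ≤ 23, return 8 + 15 = 23.
Best is Pollux and Lyra with total return 25.

25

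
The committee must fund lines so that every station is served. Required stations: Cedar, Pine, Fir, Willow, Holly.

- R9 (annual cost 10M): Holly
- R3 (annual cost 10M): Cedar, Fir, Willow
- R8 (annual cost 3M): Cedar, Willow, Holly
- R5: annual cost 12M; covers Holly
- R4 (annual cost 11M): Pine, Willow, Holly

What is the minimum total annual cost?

21

The greedy cost-per-new-station heuristic would pick R8, R3, and R4 for 24, but a cheaper cover exists.
Choose R3 and R4: together they cover Cedar, Pine, Fir, Willow, Holly — every station.
Total annual cost: 10 + 11 = 21.
No cover costs less than 21.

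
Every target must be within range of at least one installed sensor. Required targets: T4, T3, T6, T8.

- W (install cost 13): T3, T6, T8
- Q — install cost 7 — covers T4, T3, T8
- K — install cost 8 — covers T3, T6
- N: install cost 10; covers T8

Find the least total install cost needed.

15

Choose Q and K: together they cover T4, T3, T6, T8 — every target.
Total install cost: 7 + 8 = 15.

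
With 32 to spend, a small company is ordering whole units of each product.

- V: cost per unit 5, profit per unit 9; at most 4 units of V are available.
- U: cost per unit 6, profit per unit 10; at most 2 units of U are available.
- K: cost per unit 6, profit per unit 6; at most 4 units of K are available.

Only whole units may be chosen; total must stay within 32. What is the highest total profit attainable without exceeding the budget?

V has the best ratio (9/5); taking only V gives at most 4×9 = 36 (stopped by the supply cap of 4).
Mixing does better — 4×V and 2×U: cost 32 ≤ 32, profit 4·9 + 2·10 = 56.

56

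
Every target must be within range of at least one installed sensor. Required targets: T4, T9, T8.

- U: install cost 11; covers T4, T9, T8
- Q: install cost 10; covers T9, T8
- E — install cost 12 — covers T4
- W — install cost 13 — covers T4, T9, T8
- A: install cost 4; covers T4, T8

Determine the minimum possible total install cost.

The greedy cost-per-new-target heuristic would pick A and Q for 14, but a cheaper cover exists.
U alone covers T4, T9, T8 — every target.
Total install cost: 11.
No cover costs less than 11.

11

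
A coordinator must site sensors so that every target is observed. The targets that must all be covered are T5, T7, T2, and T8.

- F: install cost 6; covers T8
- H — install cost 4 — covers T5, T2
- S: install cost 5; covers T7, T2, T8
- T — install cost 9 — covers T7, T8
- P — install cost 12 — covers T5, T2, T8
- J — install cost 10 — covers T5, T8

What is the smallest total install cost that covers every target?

9

Choose H and S: together they cover T5, T7, T2, T8 — every target.
Total install cost: 4 + 5 = 9.
No cover costs less than 9.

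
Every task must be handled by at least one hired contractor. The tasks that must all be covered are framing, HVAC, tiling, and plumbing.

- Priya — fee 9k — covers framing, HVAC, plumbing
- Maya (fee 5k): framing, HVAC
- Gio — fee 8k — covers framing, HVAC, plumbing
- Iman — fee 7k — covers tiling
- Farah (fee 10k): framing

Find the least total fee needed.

15

This is an integer covering problem.
The greedy cost-per-new-task heuristic would pick Maya, Iman, and Gio for 20, but a cheaper cover exists.
Choose Gio and Iman: together they cover framing, HVAC, tiling, plumbing — every task.
Total fee: 8 + 7 = 15.
No cover costs less than 15.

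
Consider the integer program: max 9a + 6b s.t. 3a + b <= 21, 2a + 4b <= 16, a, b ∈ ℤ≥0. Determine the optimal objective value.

(a,b)=(7,0) is feasible, giving 63.
(a,b)=(6,1) is feasible, giving 60.
(a,b)=(6,0) is feasible, giving 54.
No feasible integer point exceeds 63.

63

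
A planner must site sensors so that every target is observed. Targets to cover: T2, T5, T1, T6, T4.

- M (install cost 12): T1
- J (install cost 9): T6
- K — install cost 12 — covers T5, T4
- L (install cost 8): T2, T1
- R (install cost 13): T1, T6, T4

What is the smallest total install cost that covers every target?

29

Choose J, K, and L: together they cover T2, T5, T1, T6, T4 — every target.
Total install cost: 9 + 12 + 8 = 29.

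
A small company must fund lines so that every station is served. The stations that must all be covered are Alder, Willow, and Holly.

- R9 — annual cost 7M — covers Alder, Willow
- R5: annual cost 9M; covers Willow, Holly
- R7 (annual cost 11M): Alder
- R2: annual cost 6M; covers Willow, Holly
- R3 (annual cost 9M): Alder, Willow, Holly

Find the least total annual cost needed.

The greedy cost-per-new-station heuristic would pick R2 and R9 for 13, but a cheaper cover exists.
R3 alone covers Alder, Willow, Holly — every station.
Total annual cost: 9.
No cover costs less than 9.

9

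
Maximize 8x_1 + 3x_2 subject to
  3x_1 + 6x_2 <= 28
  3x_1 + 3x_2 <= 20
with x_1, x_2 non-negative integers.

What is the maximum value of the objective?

48

The continuous relaxation peaks at (6.67, 0) with value 53.33; rounding to a feasible lattice point costs some objective.
(x_1,x_2)=(6,0): 3·6+6·0=18≤28, 3·6+3·0=18≤20, objective 48.
(x_1,x_2)=(5,1): 3·5+6·1=21≤28, 3·5+3·1=18≤20, objective 43.
(x_1,x_2)=(5,0): 3·5+6·0=15≤28, 3·5+3·0=15≤20, objective 40.
The best lattice point is (6,0), giving 48.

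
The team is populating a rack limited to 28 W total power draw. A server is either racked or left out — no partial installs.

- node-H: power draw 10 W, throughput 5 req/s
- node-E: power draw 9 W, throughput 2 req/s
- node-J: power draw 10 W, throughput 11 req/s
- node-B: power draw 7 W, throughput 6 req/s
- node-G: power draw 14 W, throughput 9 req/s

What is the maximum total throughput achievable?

This is a 0-1 knapsack instance.
Allowing fractional choices, the relaxed optimum would be about 24.1, but servers are indivisible.
node-H + node-J + node-B: power draw 10 + 10 + 7 = 27 ≤ 28, throughput 5 + 11 + 6 = 22.
node-J + node-G: power draw 10 + 14 = 24 ≤ 28, throughput 11 + 9 = 20.
node-E + node-J + node-B: power draw 9 + 10 + 7 = 26 ≤ 28, throughput 2 + 11 + 6 = 19.
Best is node-H, node-J, and node-B with total throughput 22.

22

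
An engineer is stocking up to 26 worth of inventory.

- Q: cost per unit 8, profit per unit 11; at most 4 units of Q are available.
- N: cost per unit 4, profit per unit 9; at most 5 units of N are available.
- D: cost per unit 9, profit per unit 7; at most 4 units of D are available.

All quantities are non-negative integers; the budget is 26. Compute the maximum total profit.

47

1×Q and 4×N: cost 24 ≤ 26, profit 1·11 + 4·9 = 47.
5×N: cost 20 ≤ 26, profit 5·9 = 45.
Best is 47.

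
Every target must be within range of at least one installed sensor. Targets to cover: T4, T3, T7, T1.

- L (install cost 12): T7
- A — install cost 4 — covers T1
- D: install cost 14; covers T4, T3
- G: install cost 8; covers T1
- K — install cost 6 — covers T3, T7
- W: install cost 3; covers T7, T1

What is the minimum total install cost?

Choose D and W: together they cover T4, T3, T7, T1 — every target.
Total install cost: 14 + 3 = 17.

17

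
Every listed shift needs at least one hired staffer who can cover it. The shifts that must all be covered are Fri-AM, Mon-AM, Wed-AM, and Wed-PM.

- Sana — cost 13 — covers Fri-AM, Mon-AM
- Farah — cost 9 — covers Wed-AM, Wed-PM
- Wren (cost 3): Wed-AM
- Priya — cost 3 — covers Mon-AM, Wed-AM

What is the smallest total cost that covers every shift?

22

This is a weighted set-cover instance.
The greedy cost-per-new-shift heuristic would pick Priya, Farah, and Sana for 25, but a cheaper cover exists.
Choose Sana and Farah: together they cover Fri-AM, Mon-AM, Wed-AM, Wed-PM — every shift.
Total cost: 13 + 9 = 22.
No cover costs less than 22.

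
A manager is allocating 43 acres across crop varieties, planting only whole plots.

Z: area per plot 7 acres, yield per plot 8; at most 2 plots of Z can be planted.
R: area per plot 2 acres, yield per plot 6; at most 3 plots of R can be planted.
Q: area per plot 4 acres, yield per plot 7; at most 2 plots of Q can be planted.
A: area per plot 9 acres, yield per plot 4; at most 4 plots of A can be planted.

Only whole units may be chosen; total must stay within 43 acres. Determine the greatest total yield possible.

Take 2×Z, 3×R, 2×Q, and 1×A: area 37 ≤ 43, yield 2·8 + 3·6 + 2·7 + 1·4 = 52.
R has the best ratio (6/2) and is taken to its limit of 3; remaining capacity is filled optimally with the others.

52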